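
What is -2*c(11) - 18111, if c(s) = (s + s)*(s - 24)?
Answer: -17539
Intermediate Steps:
c(s) = 2*s*(-24 + s) (c(s) = (2*s)*(-24 + s) = 2*s*(-24 + s))
-2*c(11) - 18111 = -4*11*(-24 + 11) - 18111 = -4*11*(-13) - 18111 = -2*(-286) - 18111 = 572 - 18111 = -17539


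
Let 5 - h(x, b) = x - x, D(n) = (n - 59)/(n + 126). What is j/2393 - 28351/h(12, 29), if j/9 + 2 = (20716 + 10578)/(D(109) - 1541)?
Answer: -1637709174857/288823135 ≈ -5670.3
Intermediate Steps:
D(n) = (-59 + n)/(126 + n)
j = -4846956/24139 (j = -18 + 9*((20716 + 10578)/((-59 + 109)/(126 + 109) - 1541)) = -18 + 9*(31294/(50/235 - 1541)) = -18 + 9*(31294/((1/235)*50 - 1541)) = -18 + 9*(31294/(10/47 - 1541)) = -18 + 9*(31294/(-72417/47)) = -18 + 9*(31294*(-47/72417)) = -18 + 9*(-1470818/72417) = -18 - 4412454/24139 = -4846956/24139 ≈ -200.79)
h(x, b) = 5 (h(x, b) = 5 - (x - x) = 5 - 1*0 = 5 + 0 = 5)
j/2393 - 28351/h(12, 29) = -4846956/24139/2393 - 28351/5 = -4846956/24139*1/2393 - 28351*⅕ = -4846956/57764627 - 28351/5 = -1637709174857/288823135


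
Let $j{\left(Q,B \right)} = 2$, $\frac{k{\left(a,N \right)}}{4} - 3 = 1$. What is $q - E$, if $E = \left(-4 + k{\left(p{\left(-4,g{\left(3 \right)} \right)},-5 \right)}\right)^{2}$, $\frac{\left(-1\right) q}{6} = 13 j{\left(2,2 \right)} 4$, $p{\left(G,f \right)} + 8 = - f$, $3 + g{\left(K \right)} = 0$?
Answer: $-768$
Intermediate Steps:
$g{\left(K \right)} = -3$ ($g{\left(K \right)} = -3 + 0 = -3$)
$p{\left(G,f \right)} = -8 - f$
$k{\left(a,N \right)} = 16$ ($k{\left(a,N \right)} = 12 + 4 \cdot 1 = 12 + 4 = 16$)
$q = -624$ ($q = - 6 \cdot 13 \cdot 2 \cdot 4 = - 6 \cdot 26 \cdot 4 = \left(-6\right) 104 = -624$)
$E = 144$ ($E = \left(-4 + 16\right)^{2} = 12^{2} = 144$)
$q - E = -624 - 144 = -768$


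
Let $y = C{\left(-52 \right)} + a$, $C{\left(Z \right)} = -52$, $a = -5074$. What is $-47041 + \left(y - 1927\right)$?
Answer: $-54094$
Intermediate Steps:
$y = -5126$ ($y = -52 - 5074 = -5126$)
$-47041 + \left(y - 1927\right) = -47041 - 7053 = -54094$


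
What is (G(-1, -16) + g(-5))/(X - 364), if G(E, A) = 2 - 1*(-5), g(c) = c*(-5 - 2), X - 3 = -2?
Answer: -14/121 ≈ -0.11570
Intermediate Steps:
X = 1 (X = 3 - 2 = 1)
g(c) = -7*c (g(c) = c*(-7) = -7*c)
G(E, A) = 7 (G(E, A) = 2 + 5 = 7)
(G(-1, -16) + g(-5))/(X - 364) = (7 - 7*(-5))/(1 - 364) = (7 + 35)/(-363) = 42*(-1/363) = -14/121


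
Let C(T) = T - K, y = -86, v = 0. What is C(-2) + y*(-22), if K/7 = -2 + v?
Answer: 1904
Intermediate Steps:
K = -14 (K = 7*(-2 + 0) = 7*(-2) = -14)
C(T) = 14 + T (C(T) = T - 1*(-14) = T + 14 = 14 + T)
C(-2) + y*(-22) = (14 - 2) - 86*(-22) = 12 + 1892 = 1904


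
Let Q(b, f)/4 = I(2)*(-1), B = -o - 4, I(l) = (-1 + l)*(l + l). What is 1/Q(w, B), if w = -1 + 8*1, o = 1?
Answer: -1/16 ≈ -0.062500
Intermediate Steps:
I(l) = 2*l*(-1 + l) (I(l) = (-1 + l)*(2*l) = 2*l*(-1 + l))
w = 7 (w = -1 + 8 = 7)
B = -5 (B = -1*1 - 4 = -1 - 4 = -5)
Q(b, f) = -16 (Q(b, f) = 4*((2*2*(-1 + 2))*(-1)) = 4*((2*2*1)*(-1)) = 4*(4*(-1)) = 4*(-4) = -16)
1/Q(w, B) = 1/(-16) = -1/16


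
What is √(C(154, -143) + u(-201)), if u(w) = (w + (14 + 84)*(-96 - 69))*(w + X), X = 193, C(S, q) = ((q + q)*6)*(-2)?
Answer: 80*√21 ≈ 366.61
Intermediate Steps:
C(S, q) = -24*q (C(S, q) = ((2*q)*6)*(-2) = (12*q)*(-2) = -24*q)
u(w) = (-16170 + w)*(193 + w) (u(w) = (w + (14 + 84)*(-96 - 69))*(w + 193) = (w + 98*(-165))*(193 + w) = (w - 16170)*(193 + w) = (-16170 + w)*(193 + w))
√(C(154, -143) + u(-201)) = √(-24*(-143) + (-3120810 + (-201)² - 15977*(-201))) = √(3432 + (-3120810 + 40401 + 3211377)) = √(3432 + 130968) = √134400 = 80*√21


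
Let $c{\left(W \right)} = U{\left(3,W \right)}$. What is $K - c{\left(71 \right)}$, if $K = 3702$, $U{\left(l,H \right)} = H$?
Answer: $3631$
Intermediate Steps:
$c{\left(W \right)} = W$
$K - c{\left(71 \right)} = 3702 - 71 = 3631$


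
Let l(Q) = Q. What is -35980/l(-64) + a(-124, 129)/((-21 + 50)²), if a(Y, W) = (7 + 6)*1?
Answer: 7565003/13456 ≈ 562.20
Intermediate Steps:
a(Y, W) = 13 (a(Y, W) = 13*1 = 13)
-35980/l(-64) + a(-124, 129)/((-21 + 50)²) = -35980/(-64) + 13/((-21 + 50)²) = -35980*(-1/64) + 13/(29²) = 8995/16 + 13/841 = 7565003/13456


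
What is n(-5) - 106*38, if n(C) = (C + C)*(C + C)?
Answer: -3928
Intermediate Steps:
n(C) = 4*C² (n(C) = (2*C)*(2*C) = 4*C²)
n(-5) - 106*38 = 4*(-5)² - 106*38 = 4*25 - 4028 = 100 - 4028 = -3928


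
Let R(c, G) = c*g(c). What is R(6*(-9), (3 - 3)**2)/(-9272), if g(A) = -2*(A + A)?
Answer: 1458/1159 ≈ 1.2580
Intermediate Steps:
g(A) = -4*A
R(c, G) = -4*c**2 (R(c, G) = c*(-4*c) = -4*c**2)
R(6*(-9), (3 - 3)**2)/(-9272) = -4*(6*(-9))**2/(-9272) = -4*(-54)**2*(-1/9272) = -4*2916*(-1/9272) = -11664*(-1/9272) = 1458/1159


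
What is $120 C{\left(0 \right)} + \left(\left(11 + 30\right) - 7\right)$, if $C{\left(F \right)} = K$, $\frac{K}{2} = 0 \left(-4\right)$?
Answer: $34$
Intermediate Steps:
$K = 0$ ($K = 2 \cdot 0 \left(-4\right) = 2 \cdot 0 = 0$)
$C{\left(F \right)} = 0$
$120 C{\left(0 \right)} + \left(\left(11 + 30\right) - 7\right) = 120 \cdot 0 + \left(\left(11 + 30\right) - 7\right) = 0 + \left(41 - 7\right) = 0 + 34 = 34$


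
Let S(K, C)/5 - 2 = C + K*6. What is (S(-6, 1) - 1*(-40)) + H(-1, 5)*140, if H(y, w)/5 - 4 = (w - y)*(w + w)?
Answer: 44675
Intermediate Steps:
S(K, C) = 10 + 5*C + 30*K (S(K, C) = 10 + 5*(C + K*6) = 10 + 5*(C + 6*K) = 10 + (5*C + 30*K) = 10 + 5*C + 30*K)
H(y, w) = 20 + 10*w*(w - y) (H(y, w) = 20 + 5*((w - y)*(w + w)) = 20 + 5*((w - y)*(2*w)) = 20 + 5*(2*w*(w - y)) = 20 + 10*w*(w - y))
(S(-6, 1) - 1*(-40)) + H(-1, 5)*140 = ((10 + 5*1 + 30*(-6)) - 1*(-40)) + (20 + 10*5² - 10*5*(-1))*140 = ((10 + 5 - 180) + 40) + (20 + 10*25 + 50)*140 = (-165 + 40) + (20 + 250 + 50)*140 = -125 + 320*140 = -125 + 44800 = 44675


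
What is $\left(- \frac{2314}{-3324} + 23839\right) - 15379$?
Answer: $\frac{14061677}{1662} \approx 8460.7$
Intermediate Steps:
$\left(- \frac{2314}{-3324} + 23839\right) - 15379 = \left(\left(-2314\right) \left(- \frac{1}{3324}\right) + 23839\right) - 15379 = \left(\frac{1157}{1662} + 23839\right) - 15379 = \frac{39621575}{1662} - 15379 = \frac{14061677}{1662}$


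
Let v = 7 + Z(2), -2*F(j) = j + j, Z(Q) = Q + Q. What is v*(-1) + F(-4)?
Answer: -7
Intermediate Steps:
Z(Q) = 2*Q
F(j) = -j (F(j) = -(j + j)/2 = -j)
v = 11 (v = 7 + 2*2 = 7 + 4 = 11)
v*(-1) + F(-4) = 11*(-1) - 1*(-4) = -11 + 4 = -7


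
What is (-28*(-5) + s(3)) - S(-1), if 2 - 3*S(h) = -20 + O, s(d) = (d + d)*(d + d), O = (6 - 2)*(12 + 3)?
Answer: 566/3 ≈ 188.67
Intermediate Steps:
O = 60 (O = 4*15 = 60)
s(d) = 4*d**2 (s(d) = (2*d)*(2*d) = 4*d**2)
S(h) = -38/3 (S(h) = 2/3 - (-20 + 60)/3 = 2/3 - 1/3*40 = 2/3 - 40/3 = -38/3)
(-28*(-5) + s(3)) - S(-1) = (-28*(-5) + 4*3**2) - 1*(-38/3) = (140 + 4*9) + 38/3 = (140 + 36) + 38/3 = 176 + 38/3 = 566/3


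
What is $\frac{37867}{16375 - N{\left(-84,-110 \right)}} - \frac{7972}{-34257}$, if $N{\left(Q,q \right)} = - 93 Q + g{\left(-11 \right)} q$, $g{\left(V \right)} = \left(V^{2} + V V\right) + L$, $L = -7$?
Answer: $\frac{174616695}{130987349} \approx 1.3331$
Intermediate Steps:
$g{\left(V \right)} = -7 + 2 V^{2}$ ($g{\left(V \right)} = \left(V^{2} + V V\right) - 7 = \left(V^{2} + V^{2}\right) - 7 = 2 V^{2} - 7 = -7 + 2 V^{2}$)
$N{\left(Q,q \right)} = - 93 Q + 235 q$ ($N{\left(Q,q \right)} = - 93 Q + \left(-7 + 2 \left(-11\right)^{2}\right) q = - 93 Q + \left(-7 + 2 \cdot 121\right) q = - 93 Q + \left(-7 + 242\right) q = - 93 Q + 235 q$)
$\frac{37867}{16375 - N{\left(-84,-110 \right)}} - \frac{7972}{-34257} = \frac{37867}{16375 - \left(\left(-93\right) \left(-84\right) + 235 \left(-110\right)\right)} - \frac{7972}{-34257} = \frac{37867}{16375 - \left(7812 - 25850\right)} - - \frac{7972}{34257} = \frac{37867}{16375 - -18038} + \frac{7972}{34257} = \frac{37867}{16375 + 18038} + \frac{7972}{34257} = \frac{37867}{34413} + \frac{7972}{34257} = \frac{174616695}{130987349}$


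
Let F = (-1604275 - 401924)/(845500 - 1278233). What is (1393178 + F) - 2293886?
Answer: -389764068765/432733 ≈ -9.0070e+5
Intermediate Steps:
F = 2006199/432733 (F = -2006199/(-432733) = -2006199*(-1/432733) = 2006199/432733 ≈ 4.6361)
(1393178 + F) - 2293886 = (1393178 + 2006199/432733) - 2293886 = 602876101673/432733 - 2293886 = -389764068765/432733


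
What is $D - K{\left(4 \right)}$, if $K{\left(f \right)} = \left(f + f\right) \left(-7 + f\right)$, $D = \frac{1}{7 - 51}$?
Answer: $\frac{1055}{44} \approx 23.977$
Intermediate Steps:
$D = - \frac{1}{44}$ ($D = \frac{1}{-44} = - \frac{1}{44} \approx -0.022727$)
$K{\left(f \right)} = 2 f \left(-7 + f\right)$
$D - K{\left(4 \right)} = - \frac{1}{44} - 2 \cdot 4 \left(-7 + 4\right) = - \frac{1}{44} - 2 \cdot 4 \left(-3\right) = - \frac{1}{44} - -24 = - \frac{1}{44} + 24 = \frac{1055}{44}$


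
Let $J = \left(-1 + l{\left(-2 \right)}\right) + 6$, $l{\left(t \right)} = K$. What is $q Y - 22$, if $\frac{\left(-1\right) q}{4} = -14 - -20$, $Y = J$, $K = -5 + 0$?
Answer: $-22$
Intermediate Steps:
$K = -5$
$l{\left(t \right)} = -5$
$J = 0$ ($J = \left(-1 - 5\right) + 6 = -6 + 6 = 0$)
$Y = 0$
$q = -24$ ($q = - 4 \left(-14 - -20\right) = - 4 \left(-14 + 20\right) = \left(-4\right) 6 = -24$)
$q Y - 22 = \left(-24\right) 0 - 22 = 0 - 22 = -22$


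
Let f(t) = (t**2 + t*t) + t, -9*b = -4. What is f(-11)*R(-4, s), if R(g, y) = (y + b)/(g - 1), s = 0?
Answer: -308/15 ≈ -20.533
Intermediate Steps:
b = 4/9 (b = -1/9*(-4) = 4/9 ≈ 0.44444)
f(t) = t + 2*t**2 (f(t) = (t**2 + t**2) + t = 2*t**2 + t = t + 2*t**2)
R(g, y) = (4/9 + y)/(-1 + g) (R(g, y) = (y + 4/9)/(g - 1) = (4/9 + y)/(-1 + g))
f(-11)*R(-4, s) = (-11*(1 + 2*(-11)))*((4/9 + 0)/(-1 - 4)) = (-11*(1 - 22))*((4/9)/(-5)) = (-11*(-21))*(-1/5*4/9) = 231*(-4/45) = -308/15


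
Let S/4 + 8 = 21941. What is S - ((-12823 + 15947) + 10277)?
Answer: 74331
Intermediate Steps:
S = 87732 (S = -32 + 4*21941 = -32 + 87764 = 87732)
S - ((-12823 + 15947) + 10277) = 87732 - ((-12823 + 15947) + 10277) = 87732 - (3124 + 10277) = 87732 - 1*13401 = 87732 - 13401 = 74331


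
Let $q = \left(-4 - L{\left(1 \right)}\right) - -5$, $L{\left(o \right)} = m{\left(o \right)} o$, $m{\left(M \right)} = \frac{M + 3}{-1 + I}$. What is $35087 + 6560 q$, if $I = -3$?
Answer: $48207$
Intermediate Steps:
$m{\left(M \right)} = - \frac{3}{4} - \frac{M}{4}$ ($m{\left(M \right)} = \frac{M + 3}{-1 - 3} = \frac{3 + M}{-4} = \left(3 + M\right) \left(- \frac{1}{4}\right) = - \frac{3}{4} - \frac{M}{4}$)
$L{\left(o \right)} = o \left(- \frac{3}{4} - \frac{o}{4}\right)$ ($L{\left(o \right)} = \left(- \frac{3}{4} - \frac{o}{4}\right) o = o \left(- \frac{3}{4} - \frac{o}{4}\right)$)
$q = 2$ ($q = \left(-4 - \left(- \frac{1}{4}\right) 1 \left(3 + 1\right)\right) - -5 = \left(-4 - \left(- \frac{1}{4}\right) 1 \cdot 4\right) + 5 = \left(-4 - -1\right) + 5 = \left(-4 + 1\right) + 5 = -3 + 5 = 2$)
$35087 + 6560 q = 35087 + 6560 \cdot 2 = 35087 + 13120 = 48207$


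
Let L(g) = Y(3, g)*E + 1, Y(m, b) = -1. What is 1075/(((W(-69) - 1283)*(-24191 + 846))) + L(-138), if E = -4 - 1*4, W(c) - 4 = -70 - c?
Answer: 10757419/1195264 ≈ 9.0000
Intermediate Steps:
W(c) = -66 - c (W(c) = 4 + (-70 - c) = -66 - c)
E = -8 (E = -4 - 4 = -8)
L(g) = 9 (L(g) = -1*(-8) + 1 = 8 + 1 = 9)
1075/(((W(-69) - 1283)*(-24191 + 846))) + L(-138) = 1075/((((-66 - 1*(-69)) - 1283)*(-24191 + 846))) + 9 = 1075/((((-66 + 69) - 1283)*(-23345))) + 9 = 1075/(((3 - 1283)*(-23345))) + 9 = 1075/((-1280*(-23345))) + 9 = 1075/29881600 + 9 = 1075*(1/29881600) + 9 = 43/1195264 + 9 = 10757419/1195264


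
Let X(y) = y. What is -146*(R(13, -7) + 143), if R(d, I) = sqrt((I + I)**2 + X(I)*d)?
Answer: -20878 - 146*sqrt(105) ≈ -22374.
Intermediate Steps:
R(d, I) = sqrt(4*I**2 + I*d) (R(d, I) = sqrt((I + I)**2 + I*d) = sqrt((2*I)**2 + I*d) = sqrt(4*I**2 + I*d))
-146*(R(13, -7) + 143) = -146*(sqrt(-7*(13 + 4*(-7))) + 143) = -146*(sqrt(-7*(13 - 28)) + 143) = -146*(sqrt(-7*(-15)) + 143) = -146*(sqrt(105) + 143) = -146*(143 + sqrt(105)) = -20878 - 146*sqrt(105)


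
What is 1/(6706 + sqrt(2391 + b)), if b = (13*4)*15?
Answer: 958/6423895 - sqrt(3171)/44967265 ≈ 0.00014788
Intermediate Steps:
b = 780 (b = 52*15 = 780)
1/(6706 + sqrt(2391 + b)) = 1/(6706 + sqrt(2391 + 780)) = 1/(6706 + sqrt(3171))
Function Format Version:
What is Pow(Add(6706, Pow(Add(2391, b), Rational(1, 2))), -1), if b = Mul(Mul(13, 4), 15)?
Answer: Add(Rational(958, 6423895), Mul(Rational(-1, 44967265), Pow(3171, Rational(1, 2)))) ≈ 0.00014788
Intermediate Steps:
b = 780 (b = Mul(52, 15) = 780)
Pow(Add(6706, Pow(Add(2391, b), Rational(1, 2))), -1) = Pow(Add(6706, Pow(Add(2391, 780), Rational(1, 2))), -1) = Pow(Add(6706, Pow(3171, Rational(1, 2))), -1)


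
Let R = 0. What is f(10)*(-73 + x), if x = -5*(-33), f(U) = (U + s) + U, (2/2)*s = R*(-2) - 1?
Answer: 1748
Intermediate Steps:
s = -1 (s = 0*(-2) - 1 = 0 - 1 = -1)
f(U) = -1 + 2*U (f(U) = (U - 1) + U = (-1 + U) + U = -1 + 2*U)
x = 165
f(10)*(-73 + x) = (-1 + 2*10)*(-73 + 165) = (-1 + 20)*92 = 19*92 = 1748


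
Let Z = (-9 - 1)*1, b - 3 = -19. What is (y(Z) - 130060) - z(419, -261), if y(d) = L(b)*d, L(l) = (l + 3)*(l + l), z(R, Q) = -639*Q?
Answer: -300999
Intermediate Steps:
b = -16 (b = 3 - 19 = -16)
L(l) = 2*l*(3 + l) (L(l) = (3 + l)*(2*l) = 2*l*(3 + l))
Z = -10 (Z = -10*1 = -10)
y(d) = 416*d (y(d) = (2*(-16)*(3 - 16))*d = (2*(-16)*(-13))*d = 416*d)
(y(Z) - 130060) - z(419, -261) = (416*(-10) - 130060) - (-639)*(-261) = (-4160 - 130060) - 1*166779 = -134220 - 166779 = -300999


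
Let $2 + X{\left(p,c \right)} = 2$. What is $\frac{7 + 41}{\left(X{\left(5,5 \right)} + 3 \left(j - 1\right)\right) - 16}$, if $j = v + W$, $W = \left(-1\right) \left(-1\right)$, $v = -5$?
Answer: $- \frac{48}{31} \approx -1.5484$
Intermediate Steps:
$X{\left(p,c \right)} = 0$ ($X{\left(p,c \right)} = -2 + 2 = 0$)
$W = 1$
$j = -4$ ($j = -5 + 1 = -4$)
$\frac{7 + 41}{\left(X{\left(5,5 \right)} + 3 \left(j - 1\right)\right) - 16} = \frac{7 + 41}{\left(0 + 3 \left(-4 - 1\right)\right) - 16} = \frac{48}{\left(0 + 3 \left(-5\right)\right) - 16} = \frac{48}{\left(0 - 15\right) - 16} = \frac{48}{-15 - 16} = \frac{48}{-31} = 48 \left(- \frac{1}{31}\right) = - \frac{48}{31}$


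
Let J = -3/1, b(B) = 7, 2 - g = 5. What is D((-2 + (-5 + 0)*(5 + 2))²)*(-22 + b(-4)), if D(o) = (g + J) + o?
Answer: -20445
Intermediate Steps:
g = -3 (g = 2 - 1*5 = 2 - 5 = -3)
J = -3 (J = -3*1 = -3)
D(o) = -6 + o (D(o) = (-3 - 3) + o = -6 + o)
D((-2 + (-5 + 0)*(5 + 2))²)*(-22 + b(-4)) = (-6 + (-2 + (-5 + 0)*(5 + 2))²)*(-22 + 7) = (-6 + (-2 - 5*7)²)*(-15) = (-6 + (-2 - 35)²)*(-15) = (-6 + (-37)²)*(-15) = (-6 + 1369)*(-15) = 1363*(-15) = -20445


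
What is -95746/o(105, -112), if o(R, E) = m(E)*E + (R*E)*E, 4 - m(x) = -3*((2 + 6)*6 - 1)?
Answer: -6839/92920 ≈ -0.073601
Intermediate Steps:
m(x) = 145 (m(x) = 4 - (-3)*((2 + 6)*6 - 1) = 4 - (-3)*(8*6 - 1) = 4 - (-3)*(48 - 1) = 4 - (-3)*47 = 4 - 1*(-141) = 4 + 141 = 145)
o(R, E) = 145*E + R*E² (o(R, E) = 145*E + (R*E)*E = 145*E + (E*R)*E = 145*E + R*E²)
-95746/o(105, -112) = -95746*(-1/(112*(145 - 112*105))) = -95746*(-1/(112*(145 - 11760))) = -95746/((-112*(-11615))) = -95746/1300880 = -95746*1/1300880 = -6839/92920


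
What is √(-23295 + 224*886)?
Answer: √175169 ≈ 418.53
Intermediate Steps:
√(-23295 + 224*886) = √(-23295 + 198464) = √175169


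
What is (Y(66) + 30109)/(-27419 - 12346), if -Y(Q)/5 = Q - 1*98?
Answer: -30269/39765 ≈ -0.76120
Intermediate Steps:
Y(Q) = 490 - 5*Q (Y(Q) = -5*(Q - 1*98) = -5*(Q - 98) = -5*(-98 + Q) = 490 - 5*Q)
(Y(66) + 30109)/(-27419 - 12346) = ((490 - 5*66) + 30109)/(-27419 - 12346) = ((490 - 330) + 30109)/(-39765) = (160 + 30109)*(-1/39765) = 30269*(-1/39765) = -30269/39765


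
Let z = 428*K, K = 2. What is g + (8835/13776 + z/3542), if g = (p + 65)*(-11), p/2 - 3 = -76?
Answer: 1036168269/1161776 ≈ 891.88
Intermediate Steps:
p = -146 (p = 6 + 2*(-76) = 6 - 152 = -146)
z = 856 (z = 428*2 = 856)
g = 891 (g = (-146 + 65)*(-11) = -81*(-11) = 891)
g + (8835/13776 + z/3542) = 891 + (8835/13776 + 856/3542) = 891 + (8835*(1/13776) + 856*(1/3542)) = 891 + (2945/4592 + 428/1771) = 891 + 1025853/1161776 = 1036168269/1161776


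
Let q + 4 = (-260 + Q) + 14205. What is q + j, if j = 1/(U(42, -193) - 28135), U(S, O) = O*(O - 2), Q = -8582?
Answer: 50910501/9500 ≈ 5359.0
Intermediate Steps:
U(S, O) = O*(-2 + O)
q = 5359 (q = -4 + ((-260 - 8582) + 14205) = -4 + (-8842 + 14205) = -4 + 5363 = 5359)
j = 1/9500 (j = 1/(-193*(-2 - 193) - 28135) = 1/(-193*(-195) - 28135) = 1/(37635 - 28135) = 1/9500 ≈ 0.00010526)
q + j = 5359 + 1/9500 = 50910501/9500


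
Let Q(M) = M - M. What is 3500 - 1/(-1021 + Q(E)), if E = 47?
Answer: 3573501/1021 ≈ 3500.0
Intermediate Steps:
Q(M) = 0
3500 - 1/(-1021 + Q(E)) = 3500 - 1/(-1021 + 0) = 3500 - 1/(-1021) = 3500 - 1*(-1/1021) = 3500 + 1/1021 = 3573501/1021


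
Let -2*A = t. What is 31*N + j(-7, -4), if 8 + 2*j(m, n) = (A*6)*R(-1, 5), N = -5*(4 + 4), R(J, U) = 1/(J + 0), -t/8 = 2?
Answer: -1268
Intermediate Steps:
t = -16 (t = -8*2 = -16)
A = 8 (A = -1/2*(-16) = 8)
R(J, U) = 1/J
N = -40 (N = -5*8 = -40)
j(m, n) = -28 (j(m, n) = -4 + ((8*6)/(-1))/2 = -4 + (48*(-1))/2 = -4 + (1/2)*(-48) = -4 - 24 = -28)
31*N + j(-7, -4) = 31*(-40) - 28 = -1240 - 28 = -1268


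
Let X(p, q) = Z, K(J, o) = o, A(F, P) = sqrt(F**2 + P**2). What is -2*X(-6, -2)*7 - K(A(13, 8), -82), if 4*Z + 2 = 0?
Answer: 89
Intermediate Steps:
Z = -1/2 (Z = -1/2 + (1/4)*0 = -1/2 + 0 = -1/2 ≈ -0.50000)
X(p, q) = -1/2
-2*X(-6, -2)*7 - K(A(13, 8), -82) = -2*(-1/2)*7 - 1*(-82) = 1*7 + 82 = 7 + 82 = 89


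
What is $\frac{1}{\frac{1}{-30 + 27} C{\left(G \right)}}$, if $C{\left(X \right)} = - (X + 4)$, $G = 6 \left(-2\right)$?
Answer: $- \frac{3}{8} \approx -0.375$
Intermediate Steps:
$G = -12$
$C{\left(X \right)} = -4 - X$ ($C{\left(X \right)} = - (4 + X) = -4 - X$)
$\frac{1}{\frac{1}{-30 + 27} C{\left(G \right)}} = \frac{1}{\frac{1}{-30 + 27} \left(-4 - -12\right)} = \frac{1}{\frac{1}{-3} \left(-4 + 12\right)} = \frac{1}{\left(- \frac{1}{3}\right) 8} = \frac{1}{- \frac{8}{3}} = - \frac{3}{8}$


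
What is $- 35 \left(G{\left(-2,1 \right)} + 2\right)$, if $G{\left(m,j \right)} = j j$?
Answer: $-105$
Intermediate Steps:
$G{\left(m,j \right)} = j^{2}$
$- 35 \left(G{\left(-2,1 \right)} + 2\right) = - 35 \left(1^{2} + 2\right) = - 35 \left(1 + 2\right) = \left(-35\right) 3 = -105$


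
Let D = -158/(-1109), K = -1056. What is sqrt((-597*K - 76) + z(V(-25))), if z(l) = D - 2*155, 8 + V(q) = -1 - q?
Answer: 74*sqrt(141505073)/1109 ≈ 793.75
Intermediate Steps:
D = 158/1109 (D = -158*(-1/1109) = 158/1109 ≈ 0.14247)
V(q) = -9 - q (V(q) = -8 + (-1 - q) = -9 - q)
z(l) = -343632/1109 (z(l) = 158/1109 - 2*155 = 158/1109 - 1*310 = 158/1109 - 310 = -343632/1109)
sqrt((-597*K - 76) + z(V(-25))) = sqrt((-597*(-1056) - 76) - 343632/1109) = sqrt((630432 - 76) - 343632/1109) = sqrt(630356 - 343632/1109) = sqrt(698721172/1109) = 74*sqrt(141505073)/1109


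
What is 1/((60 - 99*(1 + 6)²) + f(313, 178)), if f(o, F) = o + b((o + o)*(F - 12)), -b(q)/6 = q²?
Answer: -1/64791214814 ≈ -1.5434e-11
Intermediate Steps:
b(q) = -6*q²
f(o, F) = o - 24*o²*(-12 + F)² (f(o, F) = o - 6*(F - 12)²*(o + o)² = o - 6*4*o²*(-12 + F)² = o - 24*o²*(-12 + F)²)
1/((60 - 99*(1 + 6)²) + f(313, 178)) = 1/((60 - 99*(1 + 6)²) + 313*(1 - 24*313*(-12 + 178)²)) = 1/((60 - 99*7²) + 313*(1 - 24*313*166²)) = 1/((60 - 99*49) + 313*(1 - 24*313*27556)) = 1/((60 - 4851) + 313*(1 - 207000672)) = 1/(-4791 + 313*(-207000671)) = 1/(-4791 - 64791210023) = 1/(-64791214814) = -1/64791214814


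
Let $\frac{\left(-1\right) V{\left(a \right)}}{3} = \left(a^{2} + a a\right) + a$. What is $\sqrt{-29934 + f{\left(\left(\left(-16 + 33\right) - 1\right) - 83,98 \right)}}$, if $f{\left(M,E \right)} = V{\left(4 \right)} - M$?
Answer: $5 i \sqrt{1199} \approx 173.13 i$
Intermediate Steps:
$V{\left(a \right)} = - 6 a^{2} - 3 a$ ($V{\left(a \right)} = - 3 \left(\left(a^{2} + a a\right) + a\right) = - 3 \left(\left(a^{2} + a^{2}\right) + a\right) = - 3 \left(2 a^{2} + a\right) = - 3 \left(a + 2 a^{2}\right) = - 6 a^{2} - 3 a$)
$f{\left(M,E \right)} = -108 - M$ ($f{\left(M,E \right)} = \left(-3\right) 4 \left(1 + 2 \cdot 4\right) - M = \left(-3\right) 4 \left(1 + 8\right) - M = \left(-3\right) 4 \cdot 9 - M = -108 - M$)
$\sqrt{-29934 + f{\left(\left(\left(-16 + 33\right) - 1\right) - 83,98 \right)}} = \sqrt{-29934 - 41} = \sqrt{-29975} = 5 i \sqrt{1199}$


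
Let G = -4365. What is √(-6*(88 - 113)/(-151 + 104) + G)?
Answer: I*√9649335/47 ≈ 66.092*I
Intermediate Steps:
√(-6*(88 - 113)/(-151 + 104) + G) = √(-6*(88 - 113)/(-151 + 104) - 4365) = √(-(-150)/(-47) - 4365) = √(-(-150)*(-1)/47 - 4365) = √(-6*25/47 - 4365) = √(-150/47 - 4365) = √(-205305/47) = I*√9649335/47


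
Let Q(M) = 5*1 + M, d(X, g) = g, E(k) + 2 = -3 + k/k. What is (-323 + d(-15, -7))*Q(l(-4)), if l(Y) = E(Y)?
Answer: -330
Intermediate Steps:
E(k) = -4 (E(k) = -2 + (-3 + k/k) = -2 + (-3 + 1) = -2 - 2 = -4)
l(Y) = -4
Q(M) = 5 + M
(-323 + d(-15, -7))*Q(l(-4)) = (-323 - 7)*(5 - 4) = -330*1 = -330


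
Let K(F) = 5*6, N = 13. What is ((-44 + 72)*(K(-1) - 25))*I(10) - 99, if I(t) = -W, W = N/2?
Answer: -1009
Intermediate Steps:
W = 13/2 ≈ 6.5000
K(F) = 30
I(t) = -13/2 (I(t) = -1*13/2 = -13/2)
((-44 + 72)*(K(-1) - 25))*I(10) - 99 = ((-44 + 72)*(30 - 25))*(-13/2) - 99 = (28*5)*(-13/2) - 99 = 140*(-13/2) - 99 = -910 - 99 = -1009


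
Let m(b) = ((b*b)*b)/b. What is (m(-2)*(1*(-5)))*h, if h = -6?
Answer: 120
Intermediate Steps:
m(b) = b² (m(b) = (b²*b)/b = b³/b = b²)
(m(-2)*(1*(-5)))*h = ((-2)²*(1*(-5)))*(-6) = (4*(-5))*(-6) = -20*(-6) = 120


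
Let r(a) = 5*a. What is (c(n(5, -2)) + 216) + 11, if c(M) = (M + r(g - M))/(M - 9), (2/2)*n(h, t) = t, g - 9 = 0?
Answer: 2444/11 ≈ 222.18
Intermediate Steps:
g = 9 (g = 9 + 0 = 9)
n(h, t) = t
c(M) = (45 - 4*M)/(-9 + M) (c(M) = (M + 5*(9 - M))/(M - 9) = (M + (45 - 5*M))/(-9 + M) = (45 - 4*M)/(-9 + M))
(c(n(5, -2)) + 216) + 11 = ((45 - 4*(-2))/(-9 - 2) + 216) + 11 = ((45 + 8)/(-11) + 216) + 11 = (-1/11*53 + 216) + 11 = (-53/11 + 216) + 11 = 2323/11 + 11 = 2444/11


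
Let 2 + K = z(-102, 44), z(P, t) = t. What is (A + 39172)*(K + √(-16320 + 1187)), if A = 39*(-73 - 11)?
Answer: 1507632 + 35896*I*√15133 ≈ 1.5076e+6 + 4.4158e+6*I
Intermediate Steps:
A = -3276 (A = 39*(-84) = -3276)
K = 42 (K = -2 + 44 = 42)
(A + 39172)*(K + √(-16320 + 1187)) = (-3276 + 39172)*(42 + √(-16320 + 1187)) = 35896*(42 + √(-15133)) = 35896*(42 + I*√15133) = 1507632 + 35896*I*√15133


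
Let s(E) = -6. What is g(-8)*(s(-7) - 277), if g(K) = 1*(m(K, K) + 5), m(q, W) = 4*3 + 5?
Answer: -6226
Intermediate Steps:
m(q, W) = 17 (m(q, W) = 12 + 5 = 17)
g(K) = 22 (g(K) = 1*(17 + 5) = 1*22 = 22)
g(-8)*(s(-7) - 277) = 22*(-6 - 277) = 22*(-283) = -6226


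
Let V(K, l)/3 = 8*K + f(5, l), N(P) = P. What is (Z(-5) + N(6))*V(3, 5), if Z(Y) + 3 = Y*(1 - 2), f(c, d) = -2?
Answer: 528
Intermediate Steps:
V(K, l) = -6 + 24*K (V(K, l) = 3*(8*K - 2) = 3*(-2 + 8*K) = -6 + 24*K)
Z(Y) = -3 - Y (Z(Y) = -3 + Y*(1 - 2) = -3 + Y*(-1) = -3 - Y)
(Z(-5) + N(6))*V(3, 5) = ((-3 - 1*(-5)) + 6)*(-6 + 24*3) = ((-3 + 5) + 6)*(-6 + 72) = (2 + 6)*66 = 8*66 = 528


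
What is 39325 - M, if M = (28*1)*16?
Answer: 38877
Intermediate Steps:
M = 448 (M = 28*16 = 448)
39325 - M = 39325 - 1*448 = 39325 - 448 = 38877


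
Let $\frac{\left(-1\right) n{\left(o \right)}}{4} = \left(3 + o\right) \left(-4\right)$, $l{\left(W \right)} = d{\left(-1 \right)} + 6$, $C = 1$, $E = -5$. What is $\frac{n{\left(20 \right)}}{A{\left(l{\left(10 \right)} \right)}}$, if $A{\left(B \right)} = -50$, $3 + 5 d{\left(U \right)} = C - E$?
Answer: $- \frac{184}{25} \approx -7.36$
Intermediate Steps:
$d{\left(U \right)} = \frac{3}{5}$ ($d{\left(U \right)} = - \frac{3}{5} + \frac{1 - -5}{5} = - \frac{3}{5} + \frac{1 + 5}{5} = - \frac{3}{5} + \frac{1}{5} \cdot 6 = - \frac{3}{5} + \frac{6}{5} = \frac{3}{5}$)
$l{\left(W \right)} = \frac{33}{5}$ ($l{\left(W \right)} = \frac{3}{5} + 6 = \frac{33}{5}$)
$n{\left(o \right)} = 48 + 16 o$ ($n{\left(o \right)} = - 4 \left(3 + o\right) \left(-4\right) = - 4 \left(-12 - 4 o\right) = 48 + 16 o$)
$\frac{n{\left(20 \right)}}{A{\left(l{\left(10 \right)} \right)}} = \frac{48 + 16 \cdot 20}{-50} = \left(48 + 320\right) \left(- \frac{1}{50}\right) = 368 \left(- \frac{1}{50}\right) = - \frac{184}{25}$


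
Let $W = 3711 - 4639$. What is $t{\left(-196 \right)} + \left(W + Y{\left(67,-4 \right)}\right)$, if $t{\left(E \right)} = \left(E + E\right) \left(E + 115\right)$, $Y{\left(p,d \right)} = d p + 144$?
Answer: $30700$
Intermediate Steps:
$Y{\left(p,d \right)} = 144 + d p$
$t{\left(E \right)} = 2 E \left(115 + E\right)$
$W = -928$ ($W = 3711 - 4639 = -928$)
$t{\left(-196 \right)} + \left(W + Y{\left(67,-4 \right)}\right) = 2 \left(-196\right) \left(115 - 196\right) + \left(-928 + \left(144 - 268\right)\right) = 2 \left(-196\right) \left(-81\right) + \left(-928 + \left(144 - 268\right)\right) = 31752 - 1052 = 30700$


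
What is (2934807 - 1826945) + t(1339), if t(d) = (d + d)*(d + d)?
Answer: 8279546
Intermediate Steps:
t(d) = 4*d² (t(d) = (2*d)*(2*d) = 4*d²)
(2934807 - 1826945) + t(1339) = (2934807 - 1826945) + 4*1339² = 1107862 + 4*1792921 = 1107862 + 7171684 = 8279546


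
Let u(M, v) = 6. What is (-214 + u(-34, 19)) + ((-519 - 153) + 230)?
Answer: -650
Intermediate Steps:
(-214 + u(-34, 19)) + ((-519 - 153) + 230) = (-214 + 6) + ((-519 - 153) + 230) = -208 + (-672 + 230) = -208 - 442 = -650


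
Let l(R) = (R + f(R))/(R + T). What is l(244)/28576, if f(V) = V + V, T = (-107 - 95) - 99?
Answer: -61/135736 ≈ -0.00044940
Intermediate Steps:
T = -301 (T = -202 - 99 = -301)
f(V) = 2*V
l(R) = 3*R/(-301 + R) (l(R) = (R + 2*R)/(R - 301) = (3*R)/(-301 + R) = 3*R/(-301 + R))
l(244)/28576 = (3*244/(-301 + 244))/28576 = (3*244/(-57))*(1/28576) = (3*244*(-1/57))*(1/28576) = -244/19*1/28576 = -61/135736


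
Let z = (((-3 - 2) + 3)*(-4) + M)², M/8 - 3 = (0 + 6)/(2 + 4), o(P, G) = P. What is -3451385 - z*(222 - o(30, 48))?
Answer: -3758585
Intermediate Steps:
M = 32 (M = 24 + 8*((0 + 6)/(2 + 4)) = 24 + 8*(6/6) = 24 + 8*(6*(⅙)) = 24 + 8*1 = 24 + 8 = 32)
z = 1600 (z = (((-3 - 2) + 3)*(-4) + 32)² = ((-5 + 3)*(-4) + 32)² = (-2*(-4) + 32)² = (8 + 32)² = 40² = 1600)
-3451385 - z*(222 - o(30, 48)) = -3451385 - 1600*(222 - 1*30) = -3451385 - 1600*(222 - 30) = -3451385 - 1600*192 = -3451385 - 1*307200 = -3451385 - 307200 = -3758585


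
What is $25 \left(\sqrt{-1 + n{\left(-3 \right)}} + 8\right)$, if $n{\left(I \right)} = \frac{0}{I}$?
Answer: $200 + 25 i \approx 200.0 + 25.0 i$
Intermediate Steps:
$n{\left(I \right)} = 0$
$25 \left(\sqrt{-1 + n{\left(-3 \right)}} + 8\right) = 25 \left(\sqrt{-1 + 0} + 8\right) = 25 \left(\sqrt{-1} + 8\right) = 25 \left(i + 8\right) = 25 \left(8 + i\right) = 200 + 25 i$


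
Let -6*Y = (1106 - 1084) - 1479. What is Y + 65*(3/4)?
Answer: 3499/12 ≈ 291.58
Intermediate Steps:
Y = 1457/6 (Y = -((1106 - 1084) - 1479)/6 = -(22 - 1479)/6 = -⅙*(-1457) = 1457/6 ≈ 242.83)
Y + 65*(3/4) = 1457/6 + 65*(3/4) = 1457/6 + 65*(3*(¼)) = 1457/6 + 65*(¾) = 1457/6 + 195/4 = 3499/12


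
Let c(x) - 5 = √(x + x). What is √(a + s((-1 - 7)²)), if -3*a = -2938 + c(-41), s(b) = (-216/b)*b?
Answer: √(6855 - 3*I*√82)/3 ≈ 27.598 - 0.054686*I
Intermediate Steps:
c(x) = 5 + √2*√x (c(x) = 5 + √(x + x) = 5 + √(2*x) = 5 + √2*√x)
s(b) = -216
a = 2933/3 - I*√82/3 (a = -(-2938 + (5 + √2*√(-41)))/3 = -(-2938 + (5 + √2*(I*√41)))/3 = -(-2938 + (5 + I*√82))/3 = -(-2933 + I*√82)/3 = 2933/3 - I*√82/3 ≈ 977.67 - 3.0185*I)
√(a + s((-1 - 7)²)) = √((2933/3 - I*√82/3) - 216) = √(2285/3 - I*√82/3)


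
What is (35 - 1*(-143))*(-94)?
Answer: -16732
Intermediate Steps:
(35 - 1*(-143))*(-94) = (35 + 143)*(-94) = 178*(-94) = -16732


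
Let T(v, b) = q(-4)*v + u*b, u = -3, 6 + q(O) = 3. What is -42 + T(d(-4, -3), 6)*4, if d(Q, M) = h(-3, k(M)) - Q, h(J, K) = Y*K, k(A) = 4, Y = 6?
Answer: -450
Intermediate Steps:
q(O) = -3 (q(O) = -6 + 3 = -3)
h(J, K) = 6*K
d(Q, M) = 24 - Q (d(Q, M) = 6*4 - Q = 24 - Q)
T(v, b) = -3*b - 3*v (T(v, b) = -3*v - 3*b = -3*b - 3*v)
-42 + T(d(-4, -3), 6)*4 = -42 + (-3*6 - 3*(24 - 1*(-4)))*4 = -42 + (-18 - 3*(24 + 4))*4 = -42 + (-18 - 3*28)*4 = -42 + (-18 - 84)*4 = -42 - 102*4 = -42 - 408 = -450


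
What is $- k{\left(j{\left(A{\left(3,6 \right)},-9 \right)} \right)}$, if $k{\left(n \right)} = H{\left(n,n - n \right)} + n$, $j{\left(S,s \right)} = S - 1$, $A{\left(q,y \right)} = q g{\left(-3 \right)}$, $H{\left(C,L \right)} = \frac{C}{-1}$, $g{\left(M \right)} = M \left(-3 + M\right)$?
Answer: $0$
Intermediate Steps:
$H{\left(C,L \right)} = - C$ ($H{\left(C,L \right)} = C \left(-1\right) = - C$)
$A{\left(q,y \right)} = 18 q$ ($A{\left(q,y \right)} = q \left(- 3 \left(-3 - 3\right)\right) = q \left(\left(-3\right) \left(-6\right)\right) = q 18 = 18 q$)
$j{\left(S,s \right)} = -1 + S$
$k{\left(n \right)} = 0$ ($k{\left(n \right)} = - n + n = 0$)
$- k{\left(j{\left(A{\left(3,6 \right)},-9 \right)} \right)} = \left(-1\right) 0 = 0$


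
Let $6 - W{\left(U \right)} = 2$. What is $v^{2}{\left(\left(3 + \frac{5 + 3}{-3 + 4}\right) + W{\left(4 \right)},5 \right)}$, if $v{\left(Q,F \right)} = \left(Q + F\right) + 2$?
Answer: $484$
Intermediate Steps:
$W{\left(U \right)} = 4$ ($W{\left(U \right)} = 6 - 2 = 4$)
$v{\left(Q,F \right)} = 2 + F + Q$ ($v{\left(Q,F \right)} = \left(F + Q\right) + 2 = 2 + F + Q$)
$v^{2}{\left(\left(3 + \frac{5 + 3}{-3 + 4}\right) + W{\left(4 \right)},5 \right)} = \left(2 + 5 + \left(\left(3 + \frac{5 + 3}{-3 + 4}\right) + 4\right)\right)^{2} = \left(2 + 5 + \left(\left(3 + \frac{8}{1}\right) + 4\right)\right)^{2} = \left(2 + 5 + \left(\left(3 + 8 \cdot 1\right) + 4\right)\right)^{2} = \left(2 + 5 + \left(\left(3 + 8\right) + 4\right)\right)^{2} = \left(2 + 5 + \left(11 + 4\right)\right)^{2} = \left(2 + 5 + 15\right)^{2} = 22^{2} = 484$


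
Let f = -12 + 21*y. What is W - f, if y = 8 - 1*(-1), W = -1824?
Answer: -2001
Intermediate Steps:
y = 9 (y = 8 + 1 = 9)
f = 177 (f = -12 + 21*9 = -12 + 189 = 177)
W - f = -1824 - 1*177 = -1824 - 177 = -2001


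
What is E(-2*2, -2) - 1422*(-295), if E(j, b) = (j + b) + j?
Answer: 419480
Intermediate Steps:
E(j, b) = b + 2*j (E(j, b) = (b + j) + j = b + 2*j)
E(-2*2, -2) - 1422*(-295) = (-2 + 2*(-2*2)) - 1422*(-295) = (-2 + 2*(-4)) + 419490 = (-2 - 8) + 419490 = -10 + 419490 = 419480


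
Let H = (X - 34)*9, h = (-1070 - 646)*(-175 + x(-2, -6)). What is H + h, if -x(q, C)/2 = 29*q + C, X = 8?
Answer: 80418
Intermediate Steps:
x(q, C) = -58*q - 2*C (x(q, C) = -2*(29*q + C) = -2*(C + 29*q) = -58*q - 2*C)
h = 80652 (h = (-1070 - 646)*(-175 + (-58*(-2) - 2*(-6))) = -1716*(-175 + (116 + 12)) = -1716*(-175 + 128) = -1716*(-47) = 80652)
H = -234 (H = (8 - 34)*9 = -26*9 = -234)
H + h = -234 + 80652 = 80418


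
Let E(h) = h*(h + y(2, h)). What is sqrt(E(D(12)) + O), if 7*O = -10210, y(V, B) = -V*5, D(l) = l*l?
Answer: sqrt(874034)/7 ≈ 133.56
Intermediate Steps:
D(l) = l**2
y(V, B) = -5*V
E(h) = h*(-10 + h) (E(h) = h*(h - 5*2) = h*(h - 10) = h*(-10 + h))
O = -10210/7 (O = (1/7)*(-10210) = -10210/7 ≈ -1458.6)
sqrt(E(D(12)) + O) = sqrt(12**2*(-10 + 12**2) - 10210/7) = sqrt(144*(-10 + 144) - 10210/7) = sqrt(144*134 - 10210/7) = sqrt(19296 - 10210/7) = sqrt(124862/7) = sqrt(874034)/7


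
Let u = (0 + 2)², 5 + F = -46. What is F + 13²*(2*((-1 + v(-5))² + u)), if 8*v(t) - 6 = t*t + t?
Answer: 24097/8 ≈ 3012.1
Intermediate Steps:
F = -51 (F = -5 - 46 = -51)
v(t) = ¾ + t/8 + t²/8 (v(t) = ¾ + (t*t + t)/8 = ¾ + (t² + t)/8 = ¾ + (t + t²)/8 = ¾ + (t/8 + t²/8) = ¾ + t/8 + t²/8)
u = 4 (u = 2² = 4)
F + 13²*(2*((-1 + v(-5))² + u)) = -51 + 13²*(2*((-1 + (¾ + (⅛)*(-5) + (⅛)*(-5)²))² + 4)) = -51 + 169*(2*((-1 + (¾ - 5/8 + (⅛)*25))² + 4)) = -51 + 169*(2*((-1 + (¾ - 5/8 + 25/8))² + 4)) = -51 + 169*(2*((-1 + 13/4)² + 4)) = -51 + 169*(2*((9/4)² + 4)) = -51 + 169*(2*(81/16 + 4)) = -51 + 169*(2*(145/16)) = -51 + 169*(145/8) = -51 + 24505/8 = 24097/8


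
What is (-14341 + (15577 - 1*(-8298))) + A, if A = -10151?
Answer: -617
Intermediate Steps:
(-14341 + (15577 - 1*(-8298))) + A = (-14341 + (15577 - 1*(-8298))) - 10151 = (-14341 + (15577 + 8298)) - 10151 = (-14341 + 23875) - 10151 = 9534 - 10151 = -617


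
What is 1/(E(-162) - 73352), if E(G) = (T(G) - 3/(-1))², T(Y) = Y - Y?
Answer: -1/73343 ≈ -1.3635e-5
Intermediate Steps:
T(Y) = 0
E(G) = 9 (E(G) = (0 - 3/(-1))² = (0 - 3*(-1))² = (0 + 3)² = 3² = 9)
1/(E(-162) - 73352) = 1/(9 - 73352) = 1/(-73343) = -1/73343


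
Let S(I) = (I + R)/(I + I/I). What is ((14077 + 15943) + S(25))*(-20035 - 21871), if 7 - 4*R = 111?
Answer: -16354214607/13 ≈ -1.2580e+9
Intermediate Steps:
R = -26 (R = 7/4 - ¼*111 = 7/4 - 111/4 = -26)
S(I) = (-26 + I)/(1 + I) (S(I) = (I - 26)/(I + I/I) = (-26 + I)/(I + 1) = (-26 + I)/(1 + I))
((14077 + 15943) + S(25))*(-20035 - 21871) = ((14077 + 15943) + (-26 + 25)/(1 + 25))*(-20035 - 21871) = (30020 - 1/26)*(-41906) = (780519/26)*(-41906) = -16354214607/13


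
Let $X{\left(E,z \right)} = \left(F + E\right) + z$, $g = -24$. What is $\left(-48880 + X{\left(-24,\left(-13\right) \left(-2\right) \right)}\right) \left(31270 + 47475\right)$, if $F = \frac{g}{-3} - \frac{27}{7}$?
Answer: $- \frac{26940003165}{7} \approx -3.8486 \cdot 10^{9}$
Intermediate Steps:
$F = \frac{29}{7}$ ($F = - \frac{24}{-3} - \frac{27}{7} = \left(-24\right) \left(- \frac{1}{3}\right) - \frac{27}{7} = 8 - \frac{27}{7} = \frac{29}{7} \approx 4.1429$)
$X{\left(E,z \right)} = \frac{29}{7} + E + z$ ($X{\left(E,z \right)} = \left(\frac{29}{7} + E\right) + z = \frac{29}{7} + E + z$)
$\left(-48880 + X{\left(-24,\left(-13\right) \left(-2\right) \right)}\right) \left(31270 + 47475\right) = \left(-48880 - - \frac{43}{7}\right) \left(31270 + 47475\right) = \left(-48880 + \left(\frac{29}{7} - 24 + 26\right)\right) 78745 = \left(-48880 + \frac{43}{7}\right) 78745 = \left(- \frac{342117}{7}\right) 78745 = - \frac{26940003165}{7}$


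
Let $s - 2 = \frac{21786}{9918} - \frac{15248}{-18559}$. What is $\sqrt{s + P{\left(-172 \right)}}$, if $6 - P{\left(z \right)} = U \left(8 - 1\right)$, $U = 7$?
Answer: $\frac{i \sqrt{35746234442825718}}{30678027} \approx 6.1629 i$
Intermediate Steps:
$s = \frac{153948727}{30678027}$ ($s = 2 + \left(\frac{21786}{9918} - \frac{15248}{-18559}\right) = 2 + \left(21786 \cdot \frac{1}{9918} - - \frac{15248}{18559}\right) = 2 + \left(\frac{3631}{1653} + \frac{15248}{18559}\right) = 2 + \frac{92592673}{30678027} = \frac{153948727}{30678027} \approx 5.0182$)
$P{\left(z \right)} = -43$ ($P{\left(z \right)} = 6 - 7 \left(8 - 1\right) = 6 - 7 \cdot 7 = 6 - 49 = -43$)
$\sqrt{s + P{\left(-172 \right)}} = \sqrt{\frac{153948727}{30678027} - 43} = \sqrt{- \frac{1165206434}{30678027}} = \frac{i \sqrt{35746234442825718}}{30678027}$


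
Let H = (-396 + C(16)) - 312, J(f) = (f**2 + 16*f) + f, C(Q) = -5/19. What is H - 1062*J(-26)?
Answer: -4735109/19 ≈ -2.4922e+5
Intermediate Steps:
C(Q) = -5/19 (C(Q) = -5*1/19 = -5/19)
J(f) = f**2 + 17*f
H = -13457/19 (H = (-396 - 5/19) - 312 = -7529/19 - 312 = -13457/19 ≈ -708.26)
H - 1062*J(-26) = -13457/19 - (-27612)*(17 - 26) = -13457/19 - (-27612)*(-9) = -13457/19 - 1062*234 = -13457/19 - 248508 = -4735109/19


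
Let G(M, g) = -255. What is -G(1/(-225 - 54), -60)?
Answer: 255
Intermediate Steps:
-G(1/(-225 - 54), -60) = -1*(-255) = 255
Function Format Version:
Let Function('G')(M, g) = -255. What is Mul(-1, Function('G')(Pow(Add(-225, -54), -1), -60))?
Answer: 255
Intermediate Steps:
Mul(-1, Function('G')(Pow(Add(-225, -54), -1), -60)) = Mul(-1, -255) = 255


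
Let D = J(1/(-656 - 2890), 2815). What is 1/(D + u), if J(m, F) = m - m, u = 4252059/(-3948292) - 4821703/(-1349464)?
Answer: 1332019478872/3324872708725 ≈ 0.40062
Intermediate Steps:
u = 3324872708725/1332019478872 (u = 4252059*(-1/3948292) - 4821703*(-1/1349464) = -4252059/3948292 + 4821703/1349464 = 3324872708725/1332019478872 ≈ 2.4961)
J(m, F) = 0
D = 0
1/(D + u) = 1/(0 + 3324872708725/1332019478872) = 1/(3324872708725/1332019478872) = 1332019478872/3324872708725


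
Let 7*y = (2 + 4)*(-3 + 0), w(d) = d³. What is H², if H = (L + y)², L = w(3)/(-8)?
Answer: 12296370321/9834496 ≈ 1250.3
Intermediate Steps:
y = -18/7 (y = ((2 + 4)*(-3 + 0))/7 = (6*(-3))/7 = (⅐)*(-18) = -18/7 ≈ -2.5714)
L = -27/8 (L = 3³/(-8) = 27*(-⅛) = -27/8 ≈ -3.3750)
H = 110889/3136 (H = (-27/8 - 18/7)² = (-333/56)² = 110889/3136 ≈ 35.360)
H² = (110889/3136)² = 12296370321/9834496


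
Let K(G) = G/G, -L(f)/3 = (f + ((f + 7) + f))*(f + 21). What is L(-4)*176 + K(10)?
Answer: 44881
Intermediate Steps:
L(f) = -3*(7 + 3*f)*(21 + f) (L(f) = -3*(f + ((f + 7) + f))*(f + 21) = -3*(f + ((7 + f) + f))*(21 + f) = -3*(f + (7 + 2*f))*(21 + f) = -3*(7 + 3*f)*(21 + f))
K(G) = 1
L(-4)*176 + K(10) = (-441 - 210*(-4) - 9*(-4)²)*176 + 1 = (-441 + 840 - 9*16)*176 + 1 = (-441 + 840 - 144)*176 + 1 = 255*176 + 1 = 44880 + 1 = 44881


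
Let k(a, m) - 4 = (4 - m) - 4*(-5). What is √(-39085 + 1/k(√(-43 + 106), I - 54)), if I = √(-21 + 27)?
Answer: √(-3204969 + 39085*√6)/√(82 - √6) ≈ 197.7*I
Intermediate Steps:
I = √6 ≈ 2.4495
k(a, m) = 28 - m (k(a, m) = 4 + ((4 - m) - 4*(-5)) = 4 + ((4 - m) + 20) = 4 + (24 - m) = 28 - m)
√(-39085 + 1/k(√(-43 + 106), I - 54)) = √(-39085 + 1/(28 - (√6 - 54))) = √(-39085 + 1/(28 - (-54 + √6))) = √(-39085 + 1/(28 + (54 - √6))) = √(-39085 + 1/(82 - √6))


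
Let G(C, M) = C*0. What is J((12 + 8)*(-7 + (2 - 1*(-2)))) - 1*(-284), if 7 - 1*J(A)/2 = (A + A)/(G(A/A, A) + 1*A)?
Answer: 294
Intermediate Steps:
G(C, M) = 0
J(A) = 10 (J(A) = 14 - 2*(A + A)/(0 + 1*A) = 14 - 2*2*A/(0 + A) = 14 - 2*2*A/A = 14 - 2*2 = 14 - 4 = 10)
J((12 + 8)*(-7 + (2 - 1*(-2)))) - 1*(-284) = 10 - 1*(-284) = 10 + 284 = 294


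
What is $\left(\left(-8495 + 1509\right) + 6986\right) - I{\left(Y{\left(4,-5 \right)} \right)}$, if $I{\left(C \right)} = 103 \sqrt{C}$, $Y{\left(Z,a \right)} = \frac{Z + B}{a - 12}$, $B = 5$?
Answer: $- \frac{309 i \sqrt{17}}{17} \approx - 74.943 i$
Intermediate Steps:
$Y{\left(Z,a \right)} = \frac{5 + Z}{-12 + a}$ ($Y{\left(Z,a \right)} = \frac{Z + 5}{a - 12} = \frac{5 + Z}{-12 + a}$)
$\left(\left(-8495 + 1509\right) + 6986\right) - I{\left(Y{\left(4,-5 \right)} \right)} = \left(\left(-8495 + 1509\right) + 6986\right) - 103 \sqrt{\frac{5 + 4}{-12 - 5}} = \left(-6986 + 6986\right) - 103 \sqrt{\frac{1}{-17} \cdot 9} = 0 - 103 \sqrt{\left(- \frac{1}{17}\right) 9} = 0 - 103 \sqrt{- \frac{9}{17}} = 0 - 103 \frac{3 i \sqrt{17}}{17} = 0 - \frac{309 i \sqrt{17}}{17} = - \frac{309 i \sqrt{17}}{17}$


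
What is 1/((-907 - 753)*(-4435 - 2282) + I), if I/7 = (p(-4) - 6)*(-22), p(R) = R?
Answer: 1/11151760 ≈ 8.9672e-8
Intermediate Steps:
I = 1540 (I = 7*((-4 - 6)*(-22)) = 7*(-10*(-22)) = 7*220 = 1540)
1/((-907 - 753)*(-4435 - 2282) + I) = 1/((-907 - 753)*(-4435 - 2282) + 1540) = 1/(-1660*(-6717) + 1540) = 1/(11150220 + 1540) = 1/11151760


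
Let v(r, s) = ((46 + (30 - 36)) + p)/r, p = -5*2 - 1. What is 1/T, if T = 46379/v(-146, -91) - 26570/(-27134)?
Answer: -393443/91866303113 ≈ -4.2828e-6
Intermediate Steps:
p = -11 (p = -10 - 1 = -11)
v(r, s) = 29/r (v(r, s) = ((46 + (30 - 36)) - 11)/r = ((46 - 6) - 11)/r = (40 - 11)/r = 29/r)
T = -91866303113/393443 (T = 46379/((29/(-146))) - 26570/(-27134) = 46379/((29*(-1/146))) - 26570*(-1/27134) = 46379/(-29/146) + 13285/13567 = 46379*(-146/29) + 13285/13567 = -6771334/29 + 13285/13567 = -91866303113/393443 ≈ -2.3349e+5)
1/T = 1/(-91866303113/393443) = -393443/91866303113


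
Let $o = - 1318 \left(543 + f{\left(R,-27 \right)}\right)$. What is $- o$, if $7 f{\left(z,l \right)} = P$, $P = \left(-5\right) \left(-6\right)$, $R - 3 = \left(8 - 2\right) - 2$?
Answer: $\frac{5049258}{7} \approx 7.2132 \cdot 10^{5}$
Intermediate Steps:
$R = 7$ ($R = 3 + \left(\left(8 - 2\right) - 2\right) = 3 + \left(6 - 2\right) = 3 + 4 = 7$)
$P = 30$
$f{\left(z,l \right)} = \frac{30}{7}$ ($f{\left(z,l \right)} = \frac{1}{7} \cdot 30 = \frac{30}{7}$)
$o = - \frac{5049258}{7}$ ($o = - 1318 \left(543 + \frac{30}{7}\right) = \left(-1318\right) \frac{3831}{7} = - \frac{5049258}{7} \approx -7.2132 \cdot 10^{5}$)
$- o = \left(-1\right) \left(- \frac{5049258}{7}\right) = \frac{5049258}{7}$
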